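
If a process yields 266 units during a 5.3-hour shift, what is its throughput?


Throughput = units / time
= 266 / 5.3
= 50.2 units/hour


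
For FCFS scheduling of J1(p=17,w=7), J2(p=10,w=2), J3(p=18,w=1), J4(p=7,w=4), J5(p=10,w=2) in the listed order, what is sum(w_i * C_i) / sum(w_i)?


Completion times:
  J1: C=17, w×C=7×17=119
  J2: C=27, w×C=2×27=54
  J3: C=45, w×C=1×45=45
  J4: C=52, w×C=4×52=208
  J5: C=62, w×C=2×62=124
Sum w×C = 550
Sum w = 16
Weighted avg = 550/16
= 34.38


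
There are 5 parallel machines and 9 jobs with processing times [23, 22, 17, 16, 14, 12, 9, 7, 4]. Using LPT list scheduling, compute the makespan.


Jobs (LPT sorted): [23, 22, 17, 16, 14, 12, 9, 7, 4]
Machines: 5
  J=23 → Machine 1 (load: 0+23=23)
  J=22 → Machine 2 (load: 0+22=22)
  J=17 → Machine 3 (load: 0+17=17)
  J=16 → Machine 4 (load: 0+16=16)
  J=14 → Machine 5 (load: 0+14=14)
  J=12 → Machine 5 (load: 14+12=26)
  J=9 → Machine 4 (load: 16+9=25)
  J=7 → Machine 3 (load: 17+7=24)
  J=4 → Machine 2 (load: 22+4=26)
Machine loads: [23, 26, 24, 25, 26]
Makespan = max = 26 time units


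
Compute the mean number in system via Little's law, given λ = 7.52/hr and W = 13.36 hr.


Little's law: L = λ × W
= 7.52 × 13.36
= 100.47


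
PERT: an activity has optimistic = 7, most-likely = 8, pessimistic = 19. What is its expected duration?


te = (o + 4m + p) / 6
= (7 + 4×8 + 19) / 6
= (7 + 32 + 19) / 6
= 58 / 6
= 9.67


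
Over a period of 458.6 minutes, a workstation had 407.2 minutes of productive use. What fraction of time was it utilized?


Utilization = busy / total × 100
= 407.2 / 458.6 × 100
= 88.8%


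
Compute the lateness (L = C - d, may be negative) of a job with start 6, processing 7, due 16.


Completion = 6 + 7 = 13
Lateness = C - d = 13 - 16
= -3


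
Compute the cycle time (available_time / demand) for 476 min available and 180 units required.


Cycle time = available time / demand
= 476 / 180
= 2.64 min/unit


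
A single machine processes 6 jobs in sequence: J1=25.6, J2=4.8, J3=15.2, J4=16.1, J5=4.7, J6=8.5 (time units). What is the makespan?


Sequential makespan: sum all processing times
= 25.6 + 4.8 + 15.2 + 16.1 + 4.7 + 8.5
= 74.9 time units


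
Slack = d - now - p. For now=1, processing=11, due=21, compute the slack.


Slack = due - current_time - processing
= 21 - 1 - 11
= 9


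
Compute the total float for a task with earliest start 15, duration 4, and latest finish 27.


EF = ES + duration = 15 + 4 = 19
LS = LF - duration = 27 - 4 = 23
Total Float = LF - EF = 27 - 19
(or LS - ES = 23 - 15)
= 8


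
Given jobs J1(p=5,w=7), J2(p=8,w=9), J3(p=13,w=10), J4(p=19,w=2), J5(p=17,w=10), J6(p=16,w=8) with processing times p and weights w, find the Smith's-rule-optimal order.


WSPT (Smith's rule): sort by p/w ascending
  J1: p/w = 5/7 = 0.714
  J2: p/w = 8/9 = 0.889
  J3: p/w = 13/10 = 1.300
  J5: p/w = 17/10 = 1.700
  J6: p/w = 16/8 = 2.000
  J4: p/w = 19/2 = 9.500
Order: J1 → J2 → J3 → J5 → J6 → J4


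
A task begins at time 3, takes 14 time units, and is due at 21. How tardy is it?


Completion = start + processing = 3 + 14 = 17
Tardiness = max(0, C - d) = max(0, 17 - 21)
= max(0, -4)
= 0


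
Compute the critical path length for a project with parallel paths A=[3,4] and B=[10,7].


Path A: 3 + 4 = 7
Path B: 10 + 7 = 17
Critical path = longest = max(7, 17)
= 17 (Path B)


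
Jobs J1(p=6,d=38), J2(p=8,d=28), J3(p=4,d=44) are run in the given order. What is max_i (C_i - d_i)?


Lateness per job (L = C - d):
  J1: C=6, d=38, L=-32
  J2: C=14, d=28, L=-14
  J3: C=18, d=44, L=-26
Lmax = max(-32, -14, -26)
= -14


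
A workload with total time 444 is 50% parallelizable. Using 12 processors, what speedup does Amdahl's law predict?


Amdahl's law: T_p = T × ((1-p) + p/N)
= 444 × ((1-0.5) + 0.5/12)
= 444 × (0.50 + 0.0417)
= 444 × 0.5417
= 240.50
Speedup = 444/240.50
= 1.85×


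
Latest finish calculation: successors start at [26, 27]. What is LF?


LF = min of all successor start times
Successors start at: [26, 27]
LF = min(26, 27)
= 26


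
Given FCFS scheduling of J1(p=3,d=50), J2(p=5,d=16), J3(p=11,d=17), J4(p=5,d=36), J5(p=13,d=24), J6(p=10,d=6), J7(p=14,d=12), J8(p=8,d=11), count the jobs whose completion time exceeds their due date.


Completion vs due date:
  J1: C=3, d=50 → on time
  J2: C=8, d=16 → on time
  J3: C=19, d=17 → TARDY
  J4: C=24, d=36 → on time
  J5: C=37, d=24 → TARDY
  J6: C=47, d=6 → TARDY
  J7: C=61, d=12 → TARDY
  J8: C=69, d=11 → TARDY
Tardy jobs: J3, J5, J6, J7, J8
Count = 5


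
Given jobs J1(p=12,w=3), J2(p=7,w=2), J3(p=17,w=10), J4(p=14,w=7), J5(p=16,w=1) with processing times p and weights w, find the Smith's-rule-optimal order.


WSPT (Smith's rule): sort by p/w ascending
  J3: p/w = 17/10 = 1.700
  J4: p/w = 14/7 = 2.000
  J2: p/w = 7/2 = 3.500
  J1: p/w = 12/3 = 4.000
  J5: p/w = 16/1 = 16.000
Order: J3 → J4 → J2 → J1 → J5


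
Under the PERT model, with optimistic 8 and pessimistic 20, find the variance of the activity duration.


σ² = ((p - o) / 6)² = (p - o)² / 36
= (20 - 8)² / 36
= 12² / 36
= 144 / 36
= 4.0000


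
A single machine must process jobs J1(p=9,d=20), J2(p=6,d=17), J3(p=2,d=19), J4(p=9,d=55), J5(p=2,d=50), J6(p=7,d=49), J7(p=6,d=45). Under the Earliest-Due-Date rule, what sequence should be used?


EDD: sort by earliest due date
  J2: d=17, p=6
  J3: d=19, p=2
  J1: d=20, p=9
  J7: d=45, p=6
  J6: d=49, p=7
  J5: d=50, p=2
  J4: d=55, p=9
Order: J2 → J3 → J1 → J7 → J6 → J5 → J4


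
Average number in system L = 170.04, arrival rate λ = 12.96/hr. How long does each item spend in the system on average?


Little's law: L = λW → W = L / λ
= 170.04 / 12.96
= 13.12 hours


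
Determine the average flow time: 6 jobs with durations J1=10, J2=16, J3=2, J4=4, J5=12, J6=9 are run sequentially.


Completion times:
  J1: completes at 10
  J2: completes at 26
  J3: completes at 28
  J4: completes at 32
  J5: completes at 44
  J6: completes at 53
Sum = 193
Average = 193/6
= 32.17


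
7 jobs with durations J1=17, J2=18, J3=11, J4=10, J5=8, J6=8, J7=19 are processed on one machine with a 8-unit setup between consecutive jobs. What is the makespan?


Makespan = Σ processing + (n-1) × setup
= (17 + 18 + 11 + 10 + 8 + 8 + 19) + (7-1)×8
= 91 + 48
= 139 time units


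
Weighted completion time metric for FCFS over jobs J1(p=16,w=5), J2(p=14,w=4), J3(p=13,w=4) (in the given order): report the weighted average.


Completion times:
  J1: C=16, w×C=5×16=80
  J2: C=30, w×C=4×30=120
  J3: C=43, w×C=4×43=172
Sum w×C = 372
Sum w = 13
Weighted avg = 372/13
= 28.62


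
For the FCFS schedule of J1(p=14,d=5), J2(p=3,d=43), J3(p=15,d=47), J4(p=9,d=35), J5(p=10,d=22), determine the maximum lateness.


Lateness per job (L = C - d):
  J1: C=14, d=5, L=9
  J2: C=17, d=43, L=-26
  J3: C=32, d=47, L=-15
  J4: C=41, d=35, L=6
  J5: C=51, d=22, L=29
Lmax = max(9, -26, -15, 6, 29)
= 29


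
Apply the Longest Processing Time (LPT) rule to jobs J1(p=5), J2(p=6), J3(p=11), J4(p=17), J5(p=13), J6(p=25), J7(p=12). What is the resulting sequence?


LPT: sort by longest processing time first
  J6: p=25
  J4: p=17
  J5: p=13
  J7: p=12
  J3: p=11
  J2: p=6
  J1: p=5
Order: J6 → J4 → J5 → J7 → J3 → J2 → J1


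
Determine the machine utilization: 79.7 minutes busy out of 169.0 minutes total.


Utilization = busy / total × 100
= 79.7 / 169.0 × 100
= 47.2%


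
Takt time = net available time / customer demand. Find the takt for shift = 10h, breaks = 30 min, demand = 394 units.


Available = 10×60 - 30 = 570 min
Takt time = 570 / 394
= 1.45 min/unit


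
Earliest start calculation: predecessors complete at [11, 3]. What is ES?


ES = max of all predecessor completion times
Predecessors: [11, 3]
ES = max(11, 3)
= 11


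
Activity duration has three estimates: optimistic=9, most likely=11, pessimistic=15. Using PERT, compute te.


te = (o + 4m + p) / 6
= (9 + 4×11 + 15) / 6
= (9 + 44 + 15) / 6
= 68 / 6
= 11.33


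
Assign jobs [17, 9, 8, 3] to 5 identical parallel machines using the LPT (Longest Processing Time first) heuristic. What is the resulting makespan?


Jobs (LPT sorted): [17, 9, 8, 3]
Machines: 5
  J=17 → Machine 1 (load: 0+17=17)
  J=9 → Machine 2 (load: 0+9=9)
  J=8 → Machine 3 (load: 0+8=8)
  J=3 → Machine 4 (load: 0+3=3)
Machine loads: [17, 9, 8, 3, 0]
Makespan = max = 17 time units


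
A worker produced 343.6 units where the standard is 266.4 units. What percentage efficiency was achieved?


Efficiency = (actual / standard) × 100
= (343.6 / 266.4) × 100
= 129.0%


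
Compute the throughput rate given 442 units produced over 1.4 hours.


Throughput = units / time
= 442 / 1.4
= 315.7 units/hour


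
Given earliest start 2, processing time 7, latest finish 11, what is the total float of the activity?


EF = ES + duration = 2 + 7 = 9
LS = LF - duration = 11 - 7 = 4
Total Float = LF - EF = 11 - 9
(or LS - ES = 4 - 2)
= 2


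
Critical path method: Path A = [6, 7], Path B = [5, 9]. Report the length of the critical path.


Path A: 6 + 7 = 13
Path B: 5 + 9 = 14
Critical path = longest = max(13, 14)
= 14 (Path B)


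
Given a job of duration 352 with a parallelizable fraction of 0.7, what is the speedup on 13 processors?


Amdahl's law: T_p = T × ((1-p) + p/N)
= 352 × ((1-0.7) + 0.7/13)
= 352 × (0.30 + 0.0538)
= 352 × 0.3538
= 124.55
Speedup = 352/124.55
= 2.83×


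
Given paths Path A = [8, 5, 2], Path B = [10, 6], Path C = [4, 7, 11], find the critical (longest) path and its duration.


Path A: 8 + 5 + 2 = 15
Path B: 10 + 6 = 16
Path C: 4 + 7 + 11 = 22
Critical path = longest = max(15, 16, 22)
= 22 (Path C)


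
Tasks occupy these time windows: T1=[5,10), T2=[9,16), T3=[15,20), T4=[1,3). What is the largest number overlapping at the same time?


Check each time point for overlaps:
  t=9: 2 tasks active (T1, T2)
Max concurrent = 2


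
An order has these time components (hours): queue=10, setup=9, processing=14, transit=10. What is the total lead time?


Lead time = queue + setup + processing + transit
= 10 + 9 + 14 + 10
= 43 hours


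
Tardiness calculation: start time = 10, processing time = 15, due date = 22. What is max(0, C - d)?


Completion = start + processing = 10 + 15 = 25
Tardiness = max(0, C - d) = max(0, 25 - 22)
= max(0, 3)
= 3


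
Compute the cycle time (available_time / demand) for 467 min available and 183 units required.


Cycle time = available time / demand
= 467 / 183
= 2.55 min/unit


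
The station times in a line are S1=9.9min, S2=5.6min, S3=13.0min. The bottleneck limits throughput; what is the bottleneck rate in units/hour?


Bottleneck = longest station time
Station times: [9.9, 5.6, 13.0]
Max = 13.0 min
Rate = 60 / 13.0
= 4.62 units/hour (bottleneck: 13.0min)


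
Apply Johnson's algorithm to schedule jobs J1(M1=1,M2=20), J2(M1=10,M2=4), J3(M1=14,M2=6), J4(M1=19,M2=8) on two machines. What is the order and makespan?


Johnson's rule:
Group 1 (M1≤M2, sort by M1): ['J1']
Group 2 (M1>M2, sort desc M2): ['J4', 'J3', 'J2']
Sequence: J1 → J4 → J3 → J2
Makespan calculation:
  J1: M1 done=1, M2 done=21
  J4: M1 done=20, M2 done=29
  J3: M1 done=34, M2 done=40
  J2: M1 done=44, M2 done=48
= Sequence: J1 → J4 → J3 → J2, Makespan: 48


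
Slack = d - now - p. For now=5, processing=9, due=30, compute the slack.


Slack = due - current_time - processing
= 30 - 5 - 9
= 16


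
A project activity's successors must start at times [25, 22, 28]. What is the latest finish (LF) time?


LF = min of all successor start times
Successors start at: [25, 22, 28]
LF = min(25, 22, 28)
= 22


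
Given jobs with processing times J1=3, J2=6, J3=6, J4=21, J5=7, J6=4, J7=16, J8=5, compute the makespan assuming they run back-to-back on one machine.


Sequential makespan: sum all processing times
= 3 + 6 + 6 + 21 + 7 + 4 + 16 + 5
= 68 time units


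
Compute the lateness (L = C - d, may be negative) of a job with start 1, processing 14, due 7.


Completion = 1 + 14 = 15
Lateness = C - d = 15 - 7
= 8


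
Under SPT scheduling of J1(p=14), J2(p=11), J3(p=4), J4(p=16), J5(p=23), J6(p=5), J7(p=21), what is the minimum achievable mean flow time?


SPT order: J3 → J6 → J2 → J1 → J4 → J7 → J5
Completion times:
  J3: C=4
  J6: C=9
  J2: C=20
  J1: C=34
  J4: C=50
  J7: C=71
  J5: C=94
Sum = 282, n = 7
Mean flow = 282/7
= 40.29


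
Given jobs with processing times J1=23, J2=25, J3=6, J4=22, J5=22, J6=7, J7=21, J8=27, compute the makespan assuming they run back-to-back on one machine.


Sequential makespan: sum all processing times
= 23 + 25 + 6 + 22 + 22 + 7 + 21 + 27
= 153 time units


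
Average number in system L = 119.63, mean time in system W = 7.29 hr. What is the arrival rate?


Little's law: L = λW → λ = L / W
= 119.63 / 7.29
= 16.41 per hour


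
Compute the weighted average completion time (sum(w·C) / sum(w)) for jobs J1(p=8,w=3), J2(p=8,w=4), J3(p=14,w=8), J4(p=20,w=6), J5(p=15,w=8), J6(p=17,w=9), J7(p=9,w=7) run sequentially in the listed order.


Completion times:
  J1: C=8, w×C=3×8=24
  J2: C=16, w×C=4×16=64
  J3: C=30, w×C=8×30=240
  J4: C=50, w×C=6×50=300
  J5: C=65, w×C=8×65=520
  J6: C=82, w×C=9×82=738
  J7: C=91, w×C=7×91=637
Sum w×C = 2523
Sum w = 45
Weighted avg = 2523/45
= 56.07


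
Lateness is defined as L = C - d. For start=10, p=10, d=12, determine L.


Completion = 10 + 10 = 20
Lateness = C - d = 20 - 12
= 8


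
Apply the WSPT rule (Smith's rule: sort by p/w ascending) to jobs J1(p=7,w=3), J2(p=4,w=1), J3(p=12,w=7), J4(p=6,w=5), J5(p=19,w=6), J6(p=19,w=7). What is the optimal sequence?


WSPT (Smith's rule): sort by p/w ascending
  J4: p/w = 6/5 = 1.200
  J3: p/w = 12/7 = 1.714
  J1: p/w = 7/3 = 2.333
  J6: p/w = 19/7 = 2.714
  J5: p/w = 19/6 = 3.167
  J2: p/w = 4/1 = 4.000
Order: J4 → J3 → J1 → J6 → J5 → J2


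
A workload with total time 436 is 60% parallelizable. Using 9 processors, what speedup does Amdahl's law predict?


Amdahl's law: T_p = T × ((1-p) + p/N)
= 436 × ((1-0.6) + 0.6/9)
= 436 × (0.40 + 0.0667)
= 436 × 0.4667
= 203.47
Speedup = 436/203.47
= 2.14×


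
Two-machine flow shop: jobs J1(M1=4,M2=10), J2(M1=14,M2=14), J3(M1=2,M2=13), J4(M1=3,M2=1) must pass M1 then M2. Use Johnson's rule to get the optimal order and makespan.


Johnson's rule:
Group 1 (M1≤M2, sort by M1): ['J3', 'J1', 'J2']
Group 2 (M1>M2, sort desc M2): ['J4']
Sequence: J3 → J1 → J2 → J4
Makespan calculation:
  J3: M1 done=2, M2 done=15
  J1: M1 done=6, M2 done=25
  J2: M1 done=20, M2 done=39
  J4: M1 done=23, M2 done=40
= Sequence: J3 → J1 → J2 → J4, Makespan: 40


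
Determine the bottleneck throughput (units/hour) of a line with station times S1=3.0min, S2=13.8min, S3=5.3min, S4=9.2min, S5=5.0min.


Bottleneck = longest station time
Station times: [3.0, 13.8, 5.3, 9.2, 5.0]
Max = 13.8 min
Rate = 60 / 13.8
= 4.35 units/hour (bottleneck: 13.8min)


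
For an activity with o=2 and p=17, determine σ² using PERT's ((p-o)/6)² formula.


σ² = ((p - o) / 6)² = (p - o)² / 36
= (17 - 2)² / 36
= 15² / 36
= 225 / 36
= 6.2500


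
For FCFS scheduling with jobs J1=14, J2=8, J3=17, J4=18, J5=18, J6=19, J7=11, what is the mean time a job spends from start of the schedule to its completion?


Completion times:
  J1: completes at 14
  J2: completes at 22
  J3: completes at 39
  J4: completes at 57
  J5: completes at 75
  J6: completes at 94
  J7: completes at 105
Sum = 406
Average = 406/7
= 58.00


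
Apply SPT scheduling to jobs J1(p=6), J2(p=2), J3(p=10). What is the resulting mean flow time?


SPT order: J2 → J1 → J3
Completion times:
  J2: C=2
  J1: C=8
  J3: C=18
Sum = 28, n = 3
Mean flow = 28/3
= 9.33


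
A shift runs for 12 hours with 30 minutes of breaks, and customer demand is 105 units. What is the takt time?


Available = 12×60 - 30 = 690 min
Takt time = 690 / 105
= 6.57 min/unit


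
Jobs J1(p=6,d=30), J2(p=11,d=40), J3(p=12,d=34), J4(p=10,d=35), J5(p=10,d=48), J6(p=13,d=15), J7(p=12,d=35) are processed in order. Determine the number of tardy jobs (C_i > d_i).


Completion vs due date:
  J1: C=6, d=30 → on time
  J2: C=17, d=40 → on time
  J3: C=29, d=34 → on time
  J4: C=39, d=35 → TARDY
  J5: C=49, d=48 → TARDY
  J6: C=62, d=15 → TARDY
  J7: C=74, d=35 → TARDY
Tardy jobs: J4, J5, J6, J7
Count = 4


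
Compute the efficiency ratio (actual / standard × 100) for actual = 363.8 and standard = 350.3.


Efficiency = (actual / standard) × 100
= (363.8 / 350.3) × 100
= 103.9%


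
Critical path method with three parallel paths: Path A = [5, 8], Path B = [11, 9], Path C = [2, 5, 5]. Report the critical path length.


Path A: 5 + 8 = 13
Path B: 11 + 9 = 20
Path C: 2 + 5 + 5 = 12
Critical path = longest = max(13, 20, 12)
= 20 (Path B)


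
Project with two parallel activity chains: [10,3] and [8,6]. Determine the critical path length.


Path A: 10 + 3 = 13
Path B: 8 + 6 = 14
Critical path = longest = max(13, 14)
= 14 (Path B)


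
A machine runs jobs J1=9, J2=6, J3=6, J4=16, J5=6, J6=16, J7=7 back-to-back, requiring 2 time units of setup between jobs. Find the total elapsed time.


Makespan = Σ processing + (n-1) × setup
= (9 + 6 + 6 + 16 + 6 + 16 + 7) + (7-1)×2
= 66 + 12
= 78 time units


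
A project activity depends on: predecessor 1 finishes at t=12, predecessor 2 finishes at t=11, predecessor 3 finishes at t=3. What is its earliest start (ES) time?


ES = max of all predecessor completion times
Predecessors: [12, 11, 3]
ES = max(12, 11, 3)
= 12


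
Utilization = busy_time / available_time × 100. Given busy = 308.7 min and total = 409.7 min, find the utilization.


Utilization = busy / total × 100
= 308.7 / 409.7 × 100
= 75.3%


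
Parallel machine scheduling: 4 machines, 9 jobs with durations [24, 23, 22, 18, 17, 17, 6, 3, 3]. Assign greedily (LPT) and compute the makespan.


Jobs (LPT sorted): [24, 23, 22, 18, 17, 17, 6, 3, 3]
Machines: 4
  J=24 → Machine 1 (load: 0+24=24)
  J=23 → Machine 2 (load: 0+23=23)
  J=22 → Machine 3 (load: 0+22=22)
  J=18 → Machine 4 (load: 0+18=18)
  J=17 → Machine 4 (load: 18+17=35)
  J=17 → Machine 3 (load: 22+17=39)
  J=6 → Machine 2 (load: 23+6=29)
  J=3 → Machine 1 (load: 24+3=27)
  J=3 → Machine 1 (load: 27+3=30)
Machine loads: [30, 29, 39, 35]
Makespan = max = 39 time units


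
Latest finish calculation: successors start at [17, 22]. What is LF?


LF = min of all successor start times
Successors start at: [17, 22]
LF = min(17, 22)
= 17


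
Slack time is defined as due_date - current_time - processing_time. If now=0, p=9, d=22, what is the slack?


Slack = due - current_time - processing
= 22 - 0 - 9
= 13


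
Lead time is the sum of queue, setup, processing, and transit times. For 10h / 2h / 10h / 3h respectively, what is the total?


Lead time = queue + setup + processing + transit
= 10 + 2 + 10 + 3
= 25 hours


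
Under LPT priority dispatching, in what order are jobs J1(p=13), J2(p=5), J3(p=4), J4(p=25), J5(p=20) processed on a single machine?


LPT: sort by longest processing time first
  J4: p=25
  J5: p=20
  J1: p=13
  J2: p=5
  J3: p=4
Order: J4 → J5 → J1 → J2 → J3


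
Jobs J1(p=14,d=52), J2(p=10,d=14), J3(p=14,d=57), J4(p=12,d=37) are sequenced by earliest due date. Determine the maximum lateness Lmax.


EDD order: J2 → J4 → J1 → J3
Completion and lateness:
  J2: C=10, d=14, L=10-14=-4
  J4: C=22, d=37, L=22-37=-15
  J1: C=36, d=52, L=36-52=-16
  J3: C=50, d=57, L=50-57=-7
Lmax = max(-4, -15, -16, -7)
= -4


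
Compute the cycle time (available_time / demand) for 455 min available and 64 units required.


Cycle time = available time / demand
= 455 / 64
= 7.11 min/unit


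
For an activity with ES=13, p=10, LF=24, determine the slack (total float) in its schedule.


EF = ES + duration = 13 + 10 = 23
LS = LF - duration = 24 - 10 = 14
Total Float = LF - EF = 24 - 23
(or LS - ES = 14 - 13)
= 1


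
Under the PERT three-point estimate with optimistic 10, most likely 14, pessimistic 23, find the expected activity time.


te = (o + 4m + p) / 6
= (10 + 4×14 + 23) / 6
= (10 + 56 + 23) / 6
= 89 / 6
= 14.83


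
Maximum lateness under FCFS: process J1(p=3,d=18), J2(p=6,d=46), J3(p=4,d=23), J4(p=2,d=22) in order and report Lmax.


Lateness per job (L = C - d):
  J1: C=3, d=18, L=-15
  J2: C=9, d=46, L=-37
  J3: C=13, d=23, L=-10
  J4: C=15, d=22, L=-7
Lmax = max(-15, -37, -10, -7)
= -7


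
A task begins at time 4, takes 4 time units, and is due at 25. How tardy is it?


Completion = start + processing = 4 + 4 = 8
Tardiness = max(0, C - d) = max(0, 8 - 25)
= max(0, -17)
= 0


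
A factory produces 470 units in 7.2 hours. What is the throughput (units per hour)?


Throughput = units / time
= 470 / 7.2
= 65.3 units/hour


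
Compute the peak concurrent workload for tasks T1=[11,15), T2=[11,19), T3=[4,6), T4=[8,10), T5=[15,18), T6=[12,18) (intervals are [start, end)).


Check each time point for overlaps:
  t=12: 3 tasks active (T1, T2, T6)
Max concurrent = 3


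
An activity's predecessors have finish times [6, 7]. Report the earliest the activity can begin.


ES = max of all predecessor completion times
Predecessors: [6, 7]
ES = max(6, 7)
= 7


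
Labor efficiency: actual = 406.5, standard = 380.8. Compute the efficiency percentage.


Efficiency = (actual / standard) × 100
= (406.5 / 380.8) × 100
= 106.7%


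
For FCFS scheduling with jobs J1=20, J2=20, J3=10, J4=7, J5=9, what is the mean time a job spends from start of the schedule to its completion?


Completion times:
  J1: completes at 20
  J2: completes at 40
  J3: completes at 50
  J4: completes at 57
  J5: completes at 66
Sum = 233
Average = 233/5
= 46.60


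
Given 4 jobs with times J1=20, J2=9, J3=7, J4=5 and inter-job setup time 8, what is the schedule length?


Makespan = Σ processing + (n-1) × setup
= (20 + 9 + 7 + 5) + (4-1)×8
= 41 + 24
= 65 time units


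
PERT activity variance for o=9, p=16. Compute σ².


σ² = ((p - o) / 6)² = (p - o)² / 36
= (16 - 9)² / 36
= 7² / 36
= 49 / 36
= 1.3611


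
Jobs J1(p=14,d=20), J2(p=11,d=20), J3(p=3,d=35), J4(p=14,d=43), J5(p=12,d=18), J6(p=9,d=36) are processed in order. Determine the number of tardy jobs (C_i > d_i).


Completion vs due date:
  J1: C=14, d=20 → on time
  J2: C=25, d=20 → TARDY
  J3: C=28, d=35 → on time
  J4: C=42, d=43 → on time
  J5: C=54, d=18 → TARDY
  J6: C=63, d=36 → TARDY
Tardy jobs: J2, J5, J6
Count = 3


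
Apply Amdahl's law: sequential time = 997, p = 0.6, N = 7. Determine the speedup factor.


Amdahl's law: T_p = T × ((1-p) + p/N)
= 997 × ((1-0.6) + 0.6/7)
= 997 × (0.40 + 0.0857)
= 997 × 0.4857
= 484.26
Speedup = 997/484.26
= 2.06×


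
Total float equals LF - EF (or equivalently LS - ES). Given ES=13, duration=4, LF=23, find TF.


EF = ES + duration = 13 + 4 = 17
LS = LF - duration = 23 - 4 = 19
Total Float = LF - EF = 23 - 17
(or LS - ES = 19 - 13)
= 6


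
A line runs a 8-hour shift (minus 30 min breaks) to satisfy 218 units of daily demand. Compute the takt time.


Available = 8×60 - 30 = 450 min
Takt time = 450 / 218
= 2.06 min/unit


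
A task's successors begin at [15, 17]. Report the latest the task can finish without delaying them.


LF = min of all successor start times
Successors start at: [15, 17]
LF = min(15, 17)
= 15


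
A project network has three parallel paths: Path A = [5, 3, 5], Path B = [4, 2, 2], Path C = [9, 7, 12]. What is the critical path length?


Path A: 5 + 3 + 5 = 13
Path B: 4 + 2 + 2 = 8
Path C: 9 + 7 + 12 = 28
Critical path = longest = max(13, 8, 28)
= 28 (Path C)


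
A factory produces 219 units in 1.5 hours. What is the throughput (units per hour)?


Throughput = units / time
= 219 / 1.5
= 146.0 units/hour


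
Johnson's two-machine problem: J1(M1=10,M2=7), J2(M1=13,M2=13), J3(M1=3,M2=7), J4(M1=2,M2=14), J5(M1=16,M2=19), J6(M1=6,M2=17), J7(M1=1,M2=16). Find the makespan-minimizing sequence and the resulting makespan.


Johnson's rule:
Group 1 (M1≤M2, sort by M1): ['J7', 'J4', 'J3', 'J6', 'J2', 'J5']
Group 2 (M1>M2, sort desc M2): ['J1']
Sequence: J7 → J4 → J3 → J6 → J2 → J5 → J1
Makespan calculation:
  J7: M1 done=1, M2 done=17
  J4: M1 done=3, M2 done=31
  J3: M1 done=6, M2 done=38
  J6: M1 done=12, M2 done=55
  J2: M1 done=25, M2 done=68
  J5: M1 done=41, M2 done=87
  J1: M1 done=51, M2 done=94
= Sequence: J7 → J4 → J3 → J6 → J2 → J5 → J1, Makespan: 94


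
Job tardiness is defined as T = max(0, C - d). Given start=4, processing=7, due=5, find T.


Completion = start + processing = 4 + 7 = 11
Tardiness = max(0, C - d) = max(0, 11 - 5)
= max(0, 6)
= 6


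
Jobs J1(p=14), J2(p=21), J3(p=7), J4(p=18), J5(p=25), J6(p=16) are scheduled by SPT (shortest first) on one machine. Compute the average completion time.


SPT order: J3 → J1 → J6 → J4 → J2 → J5
Completion times:
  J3: C=7
  J1: C=21
  J6: C=37
  J4: C=55
  J2: C=76
  J5: C=101
Sum = 297, n = 6
Mean flow = 297/6
= 49.50


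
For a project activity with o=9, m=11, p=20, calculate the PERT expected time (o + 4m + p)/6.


te = (o + 4m + p) / 6
= (9 + 4×11 + 20) / 6
= (9 + 44 + 20) / 6
= 73 / 6
= 12.17


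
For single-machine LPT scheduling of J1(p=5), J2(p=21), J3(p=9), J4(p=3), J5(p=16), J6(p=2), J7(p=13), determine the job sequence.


LPT: sort by longest processing time first
  J2: p=21
  J5: p=16
  J7: p=13
  J3: p=9
  J1: p=5
  J4: p=3
  J6: p=2
Order: J2 → J5 → J7 → J3 → J1 → J4 → J6


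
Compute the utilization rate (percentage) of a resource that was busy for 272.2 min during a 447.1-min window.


Utilization = busy / total × 100
= 272.2 / 447.1 × 100
= 60.9%


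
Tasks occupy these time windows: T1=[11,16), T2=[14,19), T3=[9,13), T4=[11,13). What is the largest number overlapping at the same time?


Check each time point for overlaps:
  t=11: 3 tasks active (T1, T3, T4)
Max concurrent = 3


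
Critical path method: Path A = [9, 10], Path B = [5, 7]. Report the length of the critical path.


Path A: 9 + 10 = 19
Path B: 5 + 7 = 12
Critical path = longest = max(19, 12)
= 19 (Path A)


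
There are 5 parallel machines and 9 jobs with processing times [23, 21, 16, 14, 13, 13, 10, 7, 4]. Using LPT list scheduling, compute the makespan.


Jobs (LPT sorted): [23, 21, 16, 14, 13, 13, 10, 7, 4]
Machines: 5
  J=23 → Machine 1 (load: 0+23=23)
  J=21 → Machine 2 (load: 0+21=21)
  J=16 → Machine 3 (load: 0+16=16)
  J=14 → Machine 4 (load: 0+14=14)
  J=13 → Machine 5 (load: 0+13=13)
  J=13 → Machine 5 (load: 13+13=26)
  J=10 → Machine 4 (load: 14+10=24)
  J=7 → Machine 3 (load: 16+7=23)
  J=4 → Machine 2 (load: 21+4=25)
Machine loads: [23, 25, 23, 24, 26]
Makespan = max = 26 time units


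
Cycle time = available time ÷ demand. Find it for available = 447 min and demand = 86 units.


Cycle time = available time / demand
= 447 / 86
= 5.20 min/unit


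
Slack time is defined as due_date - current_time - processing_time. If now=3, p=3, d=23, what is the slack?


Slack = due - current_time - processing
= 23 - 3 - 3
= 17


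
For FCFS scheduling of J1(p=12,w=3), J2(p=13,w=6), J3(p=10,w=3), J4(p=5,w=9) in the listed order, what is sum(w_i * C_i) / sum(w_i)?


Completion times:
  J1: C=12, w×C=3×12=36
  J2: C=25, w×C=6×25=150
  J3: C=35, w×C=3×35=105
  J4: C=40, w×C=9×40=360
Sum w×C = 651
Sum w = 21
Weighted avg = 651/21
= 31.00


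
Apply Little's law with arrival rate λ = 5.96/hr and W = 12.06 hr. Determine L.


Little's law: L = λ × W
= 5.96 × 12.06
= 71.88


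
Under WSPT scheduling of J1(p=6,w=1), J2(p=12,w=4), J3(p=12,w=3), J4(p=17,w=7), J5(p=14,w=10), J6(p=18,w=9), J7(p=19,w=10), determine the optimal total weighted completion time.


WSPT order (by p/w): J5 → J7 → J6 → J4 → J2 → J3 → J1
  J5: C=14, w·C=10×14=140
  J7: C=33, w·C=10×33=330
  J6: C=51, w·C=9×51=459
  J4: C=68, w·C=7×68=476
  J2: C=80, w·C=4×80=320
  J3: C=92, w·C=3×92=276
  J1: C=98, w·C=1×98=98
Σ w·C = 2099
= 2099


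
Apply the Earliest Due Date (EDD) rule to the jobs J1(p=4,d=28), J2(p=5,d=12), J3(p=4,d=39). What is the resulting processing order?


EDD: sort by earliest due date
  J2: d=12, p=5
  J1: d=28, p=4
  J3: d=39, p=4
Order: J2 → J1 → J3


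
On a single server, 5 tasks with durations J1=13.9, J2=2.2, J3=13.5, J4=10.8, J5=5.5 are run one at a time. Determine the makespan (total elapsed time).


Sequential makespan: sum all processing times
= 13.9 + 2.2 + 13.5 + 10.8 + 5.5
= 45.9 time units


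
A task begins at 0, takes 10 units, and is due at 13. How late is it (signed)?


Completion = 0 + 10 = 10
Lateness = C - d = 10 - 13
= -3


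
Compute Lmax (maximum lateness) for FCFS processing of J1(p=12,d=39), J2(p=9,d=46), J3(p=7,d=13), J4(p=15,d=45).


Lateness per job (L = C - d):
  J1: C=12, d=39, L=-27
  J2: C=21, d=46, L=-25
  J3: C=28, d=13, L=15
  J4: C=43, d=45, L=-2
Lmax = max(-27, -25, 15, -2)
= 15


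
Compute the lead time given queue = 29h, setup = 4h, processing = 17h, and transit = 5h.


Lead time = queue + setup + processing + transit
= 29 + 4 + 17 + 5
= 55 hours


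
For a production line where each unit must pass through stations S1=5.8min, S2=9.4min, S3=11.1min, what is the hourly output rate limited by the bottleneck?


Bottleneck = longest station time
Station times: [5.8, 9.4, 11.1]
Max = 11.1 min
Rate = 60 / 11.1
= 5.41 units/hour (bottleneck: 11.1min)


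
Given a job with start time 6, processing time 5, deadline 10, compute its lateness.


Completion = 6 + 5 = 11
Lateness = C - d = 11 - 10
= 1


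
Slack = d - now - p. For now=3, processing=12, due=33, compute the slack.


Slack = due - current_time - processing
= 33 - 3 - 12
= 18


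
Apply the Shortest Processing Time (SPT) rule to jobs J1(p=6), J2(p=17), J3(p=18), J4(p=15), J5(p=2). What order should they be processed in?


SPT: sort by shortest processing time
  J5: p=2
  J1: p=6
  J4: p=15
  J2: p=17
  J3: p=18
Order: J5 → J1 → J4 → J2 → J3


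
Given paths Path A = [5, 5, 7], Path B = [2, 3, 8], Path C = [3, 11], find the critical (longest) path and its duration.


Path A: 5 + 5 + 7 = 17
Path B: 2 + 3 + 8 = 13
Path C: 3 + 11 = 14
Critical path = longest = max(17, 13, 14)
= 17 (Path A)


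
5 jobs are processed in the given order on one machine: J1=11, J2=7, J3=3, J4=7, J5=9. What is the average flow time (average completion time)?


Completion times:
  J1: completes at 11
  J2: completes at 18
  J3: completes at 21
  J4: completes at 28
  J5: completes at 37
Sum = 115
Average = 115/5
= 23.00


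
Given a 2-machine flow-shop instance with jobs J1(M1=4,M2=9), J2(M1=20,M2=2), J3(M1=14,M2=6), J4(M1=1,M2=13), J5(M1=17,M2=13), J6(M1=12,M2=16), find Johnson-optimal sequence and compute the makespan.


Johnson's rule:
Group 1 (M1≤M2, sort by M1): ['J4', 'J1', 'J6']
Group 2 (M1>M2, sort desc M2): ['J5', 'J3', 'J2']
Sequence: J4 → J1 → J6 → J5 → J3 → J2
Makespan calculation:
  J4: M1 done=1, M2 done=14
  J1: M1 done=5, M2 done=23
  J6: M1 done=17, M2 done=39
  J5: M1 done=34, M2 done=52
  J3: M1 done=48, M2 done=58
  J2: M1 done=68, M2 done=70
= Sequence: J4 → J1 → J6 → J5 → J3 → J2, Makespan: 70


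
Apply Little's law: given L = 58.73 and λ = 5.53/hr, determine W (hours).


Little's law: L = λW → W = L / λ
= 58.73 / 5.53
= 10.62 hours


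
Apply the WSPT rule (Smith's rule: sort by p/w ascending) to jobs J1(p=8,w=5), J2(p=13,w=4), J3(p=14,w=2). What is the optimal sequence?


WSPT (Smith's rule): sort by p/w ascending
  J1: p/w = 8/5 = 1.600
  J2: p/w = 13/4 = 3.250
  J3: p/w = 14/2 = 7.000
Order: J1 → J2 → J3


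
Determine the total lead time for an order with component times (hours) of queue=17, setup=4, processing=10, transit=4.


Lead time = queue + setup + processing + transit
= 17 + 4 + 10 + 4
= 35 hours


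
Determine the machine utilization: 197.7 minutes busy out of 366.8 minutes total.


Utilization = busy / total × 100
= 197.7 / 366.8 × 100
= 53.9%


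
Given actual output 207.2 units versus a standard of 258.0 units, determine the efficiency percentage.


Efficiency = (actual / standard) × 100
= (207.2 / 258.0) × 100
= 80.3%


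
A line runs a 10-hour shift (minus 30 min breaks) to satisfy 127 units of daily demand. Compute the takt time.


Available = 10×60 - 30 = 570 min
Takt time = 570 / 127
= 4.49 min/unit


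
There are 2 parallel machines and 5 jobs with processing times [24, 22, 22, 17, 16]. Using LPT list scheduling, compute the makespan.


Jobs (LPT sorted): [24, 22, 22, 17, 16]
Machines: 2
  J=24 → Machine 1 (load: 0+24=24)
  J=22 → Machine 2 (load: 0+22=22)
  J=22 → Machine 2 (load: 22+22=44)
  J=17 → Machine 1 (load: 24+17=41)
  J=16 → Machine 1 (load: 41+16=57)
Machine loads: [57, 44]
Makespan = max = 57 time units


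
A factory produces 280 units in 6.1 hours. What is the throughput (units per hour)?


Throughput = units / time
= 280 / 6.1
= 45.9 units/hour


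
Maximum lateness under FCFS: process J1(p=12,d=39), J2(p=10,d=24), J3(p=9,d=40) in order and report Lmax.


Lateness per job (L = C - d):
  J1: C=12, d=39, L=-27
  J2: C=22, d=24, L=-2
  J3: C=31, d=40, L=-9
Lmax = max(-27, -2, -9)
= -2


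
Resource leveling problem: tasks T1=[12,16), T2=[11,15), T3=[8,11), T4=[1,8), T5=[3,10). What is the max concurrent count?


Check each time point for overlaps:
  t=3: 2 tasks active (T4, T5)
Max concurrent = 2


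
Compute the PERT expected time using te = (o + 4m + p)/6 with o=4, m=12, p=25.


te = (o + 4m + p) / 6
= (4 + 4×12 + 25) / 6
= (4 + 48 + 25) / 6
= 77 / 6
= 12.83


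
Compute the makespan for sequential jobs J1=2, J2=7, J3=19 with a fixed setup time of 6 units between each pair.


Makespan = Σ processing + (n-1) × setup
= (2 + 7 + 19) + (3-1)×6
= 28 + 12
= 40 time units


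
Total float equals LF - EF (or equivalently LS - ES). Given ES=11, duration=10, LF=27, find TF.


EF = ES + duration = 11 + 10 = 21
LS = LF - duration = 27 - 10 = 17
Total Float = LF - EF = 27 - 21
(or LS - ES = 17 - 11)
= 6


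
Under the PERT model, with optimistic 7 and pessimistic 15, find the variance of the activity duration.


σ² = ((p - o) / 6)² = (p - o)² / 36
= (15 - 7)² / 36
= 8² / 36
= 64 / 36
= 1.7778


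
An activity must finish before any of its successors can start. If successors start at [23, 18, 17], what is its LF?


LF = min of all successor start times
Successors start at: [23, 18, 17]
LF = min(23, 18, 17)
= 17


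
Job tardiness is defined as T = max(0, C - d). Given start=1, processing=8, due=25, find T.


Completion = start + processing = 1 + 8 = 9
Tardiness = max(0, C - d) = max(0, 9 - 25)
= max(0, -16)
= 0


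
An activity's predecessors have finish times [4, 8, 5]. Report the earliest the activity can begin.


ES = max of all predecessor completion times
Predecessors: [4, 8, 5]
ES = max(4, 8, 5)
= 8


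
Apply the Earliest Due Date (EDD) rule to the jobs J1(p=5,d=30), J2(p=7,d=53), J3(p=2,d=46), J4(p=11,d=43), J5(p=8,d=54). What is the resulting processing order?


EDD: sort by earliest due date
  J1: d=30, p=5
  J4: d=43, p=11
  J3: d=46, p=2
  J2: d=53, p=7
  J5: d=54, p=8
Order: J1 → J4 → J3 → J2 → J5


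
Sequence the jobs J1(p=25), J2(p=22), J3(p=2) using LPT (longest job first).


LPT: sort by longest processing time first
  J1: p=25
  J2: p=22
  J3: p=2
Order: J1 → J2 → J3


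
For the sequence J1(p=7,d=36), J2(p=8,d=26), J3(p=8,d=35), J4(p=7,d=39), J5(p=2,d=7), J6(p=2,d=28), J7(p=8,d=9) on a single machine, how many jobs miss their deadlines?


Completion vs due date:
  J1: C=7, d=36 → on time
  J2: C=15, d=26 → on time
  J3: C=23, d=35 → on time
  J4: C=30, d=39 → on time
  J5: C=32, d=7 → TARDY
  J6: C=34, d=28 → TARDY
  J7: C=42, d=9 → TARDY
Tardy jobs: J5, J6, J7
Count = 3


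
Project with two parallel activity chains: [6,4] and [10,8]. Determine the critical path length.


Path A: 6 + 4 = 10
Path B: 10 + 8 = 18
Critical path = longest = max(10, 18)
= 18 (Path B)


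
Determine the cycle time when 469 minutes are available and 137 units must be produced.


Cycle time = available time / demand
= 469 / 137
= 3.42 min/unit


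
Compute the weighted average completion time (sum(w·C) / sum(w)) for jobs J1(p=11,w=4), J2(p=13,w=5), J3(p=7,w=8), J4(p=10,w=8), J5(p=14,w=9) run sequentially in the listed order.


Completion times:
  J1: C=11, w×C=4×11=44
  J2: C=24, w×C=5×24=120
  J3: C=31, w×C=8×31=248
  J4: C=41, w×C=8×41=328
  J5: C=55, w×C=9×55=495
Sum w×C = 1235
Sum w = 34
Weighted avg = 1235/34
= 36.32


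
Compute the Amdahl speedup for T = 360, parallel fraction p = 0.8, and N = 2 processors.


Amdahl's law: T_p = T × ((1-p) + p/N)
= 360 × ((1-0.8) + 0.8/2)
= 360 × (0.20 + 0.4000)
= 360 × 0.6000
= 216.00
Speedup = 360/216.00
= 1.67×


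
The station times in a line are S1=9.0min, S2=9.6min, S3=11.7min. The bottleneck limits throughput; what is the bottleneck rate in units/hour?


Bottleneck = longest station time
Station times: [9.0, 9.6, 11.7]
Max = 11.7 min
Rate = 60 / 11.7
= 5.13 units/hour (bottleneck: 11.7min)


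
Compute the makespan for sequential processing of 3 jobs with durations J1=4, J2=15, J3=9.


Sequential makespan: sum all processing times
= 4 + 15 + 9
= 28 time units


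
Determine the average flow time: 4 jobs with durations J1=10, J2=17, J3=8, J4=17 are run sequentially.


Completion times:
  J1: completes at 10
  J2: completes at 27
  J3: completes at 35
  J4: completes at 52
Sum = 124
Average = 124/4
= 31.00


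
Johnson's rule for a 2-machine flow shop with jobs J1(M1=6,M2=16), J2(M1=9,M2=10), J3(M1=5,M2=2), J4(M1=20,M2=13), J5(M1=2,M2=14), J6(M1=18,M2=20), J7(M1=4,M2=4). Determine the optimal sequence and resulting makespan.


Johnson's rule:
Group 1 (M1≤M2, sort by M1): ['J5', 'J7', 'J1', 'J2', 'J6']
Group 2 (M1>M2, sort desc M2): ['J4', 'J3']
Sequence: J5 → J7 → J1 → J2 → J6 → J4 → J3
Makespan calculation:
  J5: M1 done=2, M2 done=16
  J7: M1 done=6, M2 done=20
  J1: M1 done=12, M2 done=36
  J2: M1 done=21, M2 done=46
  J6: M1 done=39, M2 done=66
  J4: M1 done=59, M2 done=79
  J3: M1 done=64, M2 done=81
= Sequence: J5 → J7 → J1 → J2 → J6 → J4 → J3, Makespan: 81


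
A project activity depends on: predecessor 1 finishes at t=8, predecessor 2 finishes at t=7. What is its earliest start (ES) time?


ES = max of all predecessor completion times
Predecessors: [8, 7]
ES = max(8, 7)
= 8


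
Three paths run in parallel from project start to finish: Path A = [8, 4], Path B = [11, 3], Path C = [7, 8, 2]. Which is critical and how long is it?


Path A: 8 + 4 = 12
Path B: 11 + 3 = 14
Path C: 7 + 8 + 2 = 17
Critical path = longest = max(12, 14, 17)
= 17 (Path C)


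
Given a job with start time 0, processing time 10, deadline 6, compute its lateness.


Completion = 0 + 10 = 10
Lateness = C - d = 10 - 6
= 4


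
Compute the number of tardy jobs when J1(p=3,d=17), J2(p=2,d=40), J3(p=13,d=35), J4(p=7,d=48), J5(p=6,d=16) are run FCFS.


Completion vs due date:
  J1: C=3, d=17 → on time
  J2: C=5, d=40 → on time
  J3: C=18, d=35 → on time
  J4: C=25, d=48 → on time
  J5: C=31, d=16 → TARDY
Tardy jobs: J5
Count = 1


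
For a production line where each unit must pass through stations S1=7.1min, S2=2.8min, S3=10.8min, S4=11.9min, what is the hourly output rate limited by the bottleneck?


Bottleneck = longest station time
Station times: [7.1, 2.8, 10.8, 11.9]
Max = 11.9 min
Rate = 60 / 11.9
= 5.04 units/hour (bottleneck: 11.9min)
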